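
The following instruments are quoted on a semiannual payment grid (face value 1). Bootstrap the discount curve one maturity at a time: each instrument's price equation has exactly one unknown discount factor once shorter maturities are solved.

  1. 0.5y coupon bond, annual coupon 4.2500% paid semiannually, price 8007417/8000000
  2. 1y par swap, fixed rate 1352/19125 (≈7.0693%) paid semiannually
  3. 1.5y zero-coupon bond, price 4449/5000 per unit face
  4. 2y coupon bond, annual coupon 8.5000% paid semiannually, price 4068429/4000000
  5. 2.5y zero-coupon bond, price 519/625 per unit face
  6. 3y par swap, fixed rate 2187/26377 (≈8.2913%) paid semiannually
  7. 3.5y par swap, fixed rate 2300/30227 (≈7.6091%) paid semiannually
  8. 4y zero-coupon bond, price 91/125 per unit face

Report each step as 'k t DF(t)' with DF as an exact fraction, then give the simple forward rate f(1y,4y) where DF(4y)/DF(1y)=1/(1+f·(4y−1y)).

step 1 [0.5y] bond c/2=17/800: DF=(8007417/8000000 − 17/800·(0))/(1+17/800) = 9801/10000 ≈ 0.980100
step 2 [1y] swap r/2=676/19125: DF=(1 − 676/19125·(0.980100))/(1+676/19125) = 2331/2500 ≈ 0.932400
step 3 [1.5y] zero: DF = P = 4449/5000 ≈ 0.889800
step 4 [2y] bond c/2=17/400: DF=(4068429/4000000 − 17/400·(0.980100+0.932400+0.889800))/(1+17/400) = 4307/5000 ≈ 0.861400
step 5 [2.5y] zero: DF = P = 519/625 ≈ 0.830400
step 6 [3y] swap r/2=2187/52754: DF=(1 − 2187/52754·(0.980100+0.932400+0.889800+0.861400+0.830400))/(1+2187/52754) = 7813/10000 ≈ 0.781300
step 7 [3.5y] swap r/2=1150/30227: DF=(1 − 1150/30227·(0.980100+0.932400+0.889800+0.861400+0.830400+0.781300))/(1+1150/30227) = 77/100 ≈ 0.770000
step 8 [4y] zero: DF = P = 91/125 ≈ 0.728000

1 1/2 9801/10000
2 1 2331/2500
3 3/2 4449/5000
4 2 4307/5000
5 5/2 519/625
6 3 7813/10000
7 7/2 77/100
8 4 91/125
f(1y,4y) = ((2331/2500)/(91/125) − 1)/(3) = 73/780 ≈ 9.3590%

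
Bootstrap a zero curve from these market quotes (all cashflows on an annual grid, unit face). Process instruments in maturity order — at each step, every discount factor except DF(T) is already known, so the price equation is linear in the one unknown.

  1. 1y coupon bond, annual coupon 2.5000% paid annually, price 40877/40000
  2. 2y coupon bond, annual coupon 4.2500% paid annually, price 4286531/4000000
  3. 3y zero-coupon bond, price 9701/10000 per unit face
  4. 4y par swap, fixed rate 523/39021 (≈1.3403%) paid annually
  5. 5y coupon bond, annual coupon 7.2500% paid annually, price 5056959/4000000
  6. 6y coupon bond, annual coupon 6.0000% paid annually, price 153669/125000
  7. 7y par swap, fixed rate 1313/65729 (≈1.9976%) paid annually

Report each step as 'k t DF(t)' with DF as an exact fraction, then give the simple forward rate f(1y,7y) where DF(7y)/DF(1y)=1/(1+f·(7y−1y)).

step 1 [1y] bond c/1=1/40: DF=(40877/40000 − 1/40·(0))/(1+1/40) = 997/1000 ≈ 0.997000
step 2 [2y] bond c/1=17/400: DF=(4286531/4000000 − 17/400·(0.997000))/(1+17/400) = 9873/10000 ≈ 0.987300
step 3 [3y] zero: DF = P = 9701/10000 ≈ 0.970100
step 4 [4y] swap r/1=523/39021: DF=(1 − 523/39021·(0.997000+0.987300+0.970100))/(1+523/39021) = 9477/10000 ≈ 0.947700
step 5 [5y] bond c/1=29/400: DF=(5056959/4000000 − 29/400·(0.997000+0.987300+0.970100+0.947700))/(1+29/400) = 183/200 ≈ 0.915000
step 6 [6y] bond c/1=3/50: DF=(153669/125000 − 3/50·(0.997000+0.987300+0.970100+0.947700+0.915000))/(1+3/50) = 8871/10000 ≈ 0.887100
step 7 [7y] swap r/1=1313/65729: DF=(1 − 1313/65729·(0.997000+0.987300+0.970100+0.947700+0.915000+0.887100))/(1+1313/65729) = 8687/10000 ≈ 0.868700

1 1 997/1000
2 2 9873/10000
3 3 9701/10000
4 4 9477/10000
5 5 183/200
6 6 8871/10000
7 7 8687/10000
f(1y,7y) = ((997/1000)/(8687/10000) − 1)/(6) = 1283/52122 ≈ 2.4615%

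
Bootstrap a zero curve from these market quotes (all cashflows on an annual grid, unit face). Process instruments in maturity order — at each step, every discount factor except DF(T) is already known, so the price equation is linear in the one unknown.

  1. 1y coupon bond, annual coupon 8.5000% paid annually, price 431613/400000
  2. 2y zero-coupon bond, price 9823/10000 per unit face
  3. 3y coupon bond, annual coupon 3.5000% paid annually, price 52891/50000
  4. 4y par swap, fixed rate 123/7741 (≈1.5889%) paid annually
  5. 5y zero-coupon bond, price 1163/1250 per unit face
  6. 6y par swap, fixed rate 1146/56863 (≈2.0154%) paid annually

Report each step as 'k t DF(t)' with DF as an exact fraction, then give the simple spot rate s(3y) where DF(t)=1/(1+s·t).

step 1 [1y] bond c/1=17/200: DF=(431613/400000 − 17/200·(0))/(1+17/200) = 1989/2000 ≈ 0.994500
step 2 [2y] zero: DF = P = 9823/10000 ≈ 0.982300
step 3 [3y] bond c/1=7/200: DF=(52891/50000 − 7/200·(0.994500+0.982300))/(1+7/200) = 597/625 ≈ 0.955200
step 4 [4y] swap r/1=123/7741: DF=(1 − 123/7741·(0.994500+0.982300+0.955200))/(1+123/7741) = 1877/2000 ≈ 0.938500
step 5 [5y] zero: DF = P = 1163/1250 ≈ 0.930400
step 6 [6y] swap r/1=1146/56863: DF=(1 − 1146/56863·(0.994500+0.982300+0.955200+0.938500+0.930400))/(1+1146/56863) = 4427/5000 ≈ 0.885400

1 1 1989/2000
2 2 9823/10000
3 3 597/625
4 4 1877/2000
5 5 1163/1250
6 6 4427/5000
s(3y) = (1/(597/625) − 1)/(3) = 28/1791 ≈ 1.5634%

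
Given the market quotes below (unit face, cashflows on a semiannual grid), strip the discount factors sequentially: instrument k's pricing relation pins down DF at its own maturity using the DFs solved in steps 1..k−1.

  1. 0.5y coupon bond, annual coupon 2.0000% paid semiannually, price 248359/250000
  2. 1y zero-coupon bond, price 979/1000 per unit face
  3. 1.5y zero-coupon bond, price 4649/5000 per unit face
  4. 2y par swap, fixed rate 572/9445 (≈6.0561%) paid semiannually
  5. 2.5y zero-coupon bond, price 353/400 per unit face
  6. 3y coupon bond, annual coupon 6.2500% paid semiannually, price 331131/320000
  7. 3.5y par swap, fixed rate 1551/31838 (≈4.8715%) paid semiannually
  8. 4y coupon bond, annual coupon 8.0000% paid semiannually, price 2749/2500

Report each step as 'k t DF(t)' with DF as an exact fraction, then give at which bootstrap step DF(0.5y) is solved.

step 1 [0.5y] bond c/2=1/100: DF=(248359/250000 − 1/100·(0))/(1+1/100) = 2459/2500 ≈ 0.983600
step 2 [1y] zero: DF = P = 979/1000 ≈ 0.979000
step 3 [1.5y] zero: DF = P = 4649/5000 ≈ 0.929800
step 4 [2y] swap r/2=286/9445: DF=(1 − 286/9445·(0.983600+0.979000+0.929800))/(1+286/9445) = 1107/1250 ≈ 0.885600
step 5 [2.5y] zero: DF = P = 353/400 ≈ 0.882500
step 6 [3y] bond c/2=1/32: DF=(331131/320000 − 1/32·(0.983600+0.979000+0.929800+0.885600+0.882500))/(1+1/32) = 4311/5000 ≈ 0.862200
step 7 [3.5y] swap r/2=1551/63676: DF=(1 − 1551/63676·(0.983600+0.979000+0.929800+0.885600+0.882500+0.862200))/(1+1551/63676) = 8449/10000 ≈ 0.844900
step 8 [4y] bond c/2=1/25: DF=(2749/2500 − 1/25·(0.983600+0.979000+0.929800+0.885600+0.882500+0.862200+0.844900))/(1+1/25) = 2031/2500 ≈ 0.812400

1 1/2 2459/2500
2 1 979/1000
3 3/2 4649/5000
4 2 1107/1250
5 5/2 353/400
6 3 4311/5000
7 7/2 8449/10000
8 4 2031/2500
DF(0.5y) is solved at step 1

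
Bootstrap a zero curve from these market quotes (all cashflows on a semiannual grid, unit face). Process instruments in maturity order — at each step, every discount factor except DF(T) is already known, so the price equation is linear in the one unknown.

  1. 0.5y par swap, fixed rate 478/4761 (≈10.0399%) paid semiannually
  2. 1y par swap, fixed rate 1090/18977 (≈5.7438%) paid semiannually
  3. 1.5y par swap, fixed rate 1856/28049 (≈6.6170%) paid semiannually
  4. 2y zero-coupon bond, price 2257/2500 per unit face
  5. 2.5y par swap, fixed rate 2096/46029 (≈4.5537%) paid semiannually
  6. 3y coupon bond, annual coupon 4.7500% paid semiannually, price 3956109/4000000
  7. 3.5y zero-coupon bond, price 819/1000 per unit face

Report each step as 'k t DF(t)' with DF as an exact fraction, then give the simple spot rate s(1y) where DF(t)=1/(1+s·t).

1 1/2 4761/5000
2 1 1891/2000
3 3/2 567/625
4 2 2257/2500
5 5/2 1119/1250
6 3 8593/10000
7 7/2 819/1000
s(1y) = (1/(1891/2000) − 1)/(1) = 109/1891 ≈ 5.7641%

step 1 [0.5y] swap r/2=239/4761: DF=(1 − 239/4761·(0))/(1+239/4761) = 4761/5000 ≈ 0.952200
step 2 [1y] swap r/2=545/18977: DF=(1 − 545/18977·(0.952200))/(1+545/18977) = 1891/2000 ≈ 0.945500
step 3 [1.5y] swap r/2=928/28049: DF=(1 − 928/28049·(0.952200+0.945500))/(1+928/28049) = 567/625 ≈ 0.907200
step 4 [2y] zero: DF = P = 2257/2500 ≈ 0.902800
step 5 [2.5y] swap r/2=1048/46029: DF=(1 − 1048/46029·(0.952200+0.945500+0.907200+0.902800))/(1+1048/46029) = 1119/1250 ≈ 0.895200
step 6 [3y] bond c/2=19/800: DF=(3956109/4000000 − 19/800·(0.952200+0.945500+0.907200+0.902800+0.895200))/(1+19/800) = 8593/10000 ≈ 0.859300
step 7 [3.5y] zero: DF = P = 819/1000 ≈ 0.819000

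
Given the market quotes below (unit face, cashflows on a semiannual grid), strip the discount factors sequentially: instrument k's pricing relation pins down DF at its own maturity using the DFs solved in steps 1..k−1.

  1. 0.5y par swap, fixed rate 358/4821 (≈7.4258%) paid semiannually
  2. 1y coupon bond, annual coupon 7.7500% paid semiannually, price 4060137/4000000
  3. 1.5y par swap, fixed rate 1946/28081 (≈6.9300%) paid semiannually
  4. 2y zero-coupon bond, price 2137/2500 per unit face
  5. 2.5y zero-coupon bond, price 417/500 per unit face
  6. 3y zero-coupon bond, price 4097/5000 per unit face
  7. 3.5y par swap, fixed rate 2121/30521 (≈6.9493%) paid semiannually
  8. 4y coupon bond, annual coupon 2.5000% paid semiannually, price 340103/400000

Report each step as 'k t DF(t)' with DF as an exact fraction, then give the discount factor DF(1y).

step 1 [0.5y] swap r/2=179/4821: DF=(1 − 179/4821·(0))/(1+179/4821) = 4821/5000 ≈ 0.964200
step 2 [1y] bond c/2=31/800: DF=(4060137/4000000 − 31/800·(0.964200))/(1+31/800) = 2353/2500 ≈ 0.941200
step 3 [1.5y] swap r/2=973/28081: DF=(1 − 973/28081·(0.964200+0.941200))/(1+973/28081) = 9027/10000 ≈ 0.902700
step 4 [2y] zero: DF = P = 2137/2500 ≈ 0.854800
step 5 [2.5y] zero: DF = P = 417/500 ≈ 0.834000
step 6 [3y] zero: DF = P = 4097/5000 ≈ 0.819400
step 7 [3.5y] swap r/2=2121/61042: DF=(1 − 2121/61042·(0.964200+0.941200+0.902700+0.854800+0.834000+0.819400))/(1+2121/61042) = 7879/10000 ≈ 0.787900
step 8 [4y] bond c/2=1/80: DF=(340103/400000 − 1/80·(0.964200+0.941200+0.902700+0.854800+0.834000+0.819400+0.787900))/(1+1/80) = 1911/2500 ≈ 0.764400

1 1/2 4821/5000
2 1 2353/2500
3 3/2 9027/10000
4 2 2137/2500
5 5/2 417/500
6 3 4097/5000
7 7/2 7879/10000
8 4 1911/2500
DF(1y) = 2353/2500 ≈ 0.941200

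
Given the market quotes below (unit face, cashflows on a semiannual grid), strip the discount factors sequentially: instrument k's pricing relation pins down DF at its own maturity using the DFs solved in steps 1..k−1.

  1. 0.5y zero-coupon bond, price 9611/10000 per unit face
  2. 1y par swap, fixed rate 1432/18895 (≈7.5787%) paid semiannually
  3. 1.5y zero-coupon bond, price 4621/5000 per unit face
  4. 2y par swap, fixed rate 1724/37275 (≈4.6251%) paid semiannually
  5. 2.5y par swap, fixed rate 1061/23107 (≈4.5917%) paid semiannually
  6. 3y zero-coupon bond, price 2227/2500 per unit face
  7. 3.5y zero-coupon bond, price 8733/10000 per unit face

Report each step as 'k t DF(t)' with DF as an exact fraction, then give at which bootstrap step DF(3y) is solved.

1 1/2 9611/10000
2 1 2321/2500
3 3/2 4621/5000
4 2 4569/5000
5 5/2 8939/10000
6 3 2227/2500
7 7/2 8733/10000
DF(3y) is solved at step 6

step 1 [0.5y] zero: DF = P = 9611/10000 ≈ 0.961100
step 2 [1y] swap r/2=716/18895: DF=(1 − 716/18895·(0.961100))/(1+716/18895) = 2321/2500 ≈ 0.928400
step 3 [1.5y] zero: DF = P = 4621/5000 ≈ 0.924200
step 4 [2y] swap r/2=862/37275: DF=(1 − 862/37275·(0.961100+0.928400+0.924200))/(1+862/37275) = 4569/5000 ≈ 0.913800
step 5 [2.5y] swap r/2=1061/46214: DF=(1 − 1061/46214·(0.961100+0.928400+0.924200+0.913800))/(1+1061/46214) = 8939/10000 ≈ 0.893900
step 6 [3y] zero: DF = P = 2227/2500 ≈ 0.890800
step 7 [3.5y] zero: DF = P = 8733/10000 ≈ 0.873300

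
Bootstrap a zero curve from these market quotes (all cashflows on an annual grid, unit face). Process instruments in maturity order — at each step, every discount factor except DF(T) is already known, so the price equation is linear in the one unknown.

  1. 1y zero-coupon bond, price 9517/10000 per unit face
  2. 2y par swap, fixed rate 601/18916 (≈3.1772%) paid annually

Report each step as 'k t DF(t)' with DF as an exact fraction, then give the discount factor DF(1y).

step 1 [1y] zero: DF = P = 9517/10000 ≈ 0.951700
step 2 [2y] swap r/1=601/18916: DF=(1 − 601/18916·(0.951700))/(1+601/18916) = 9399/10000 ≈ 0.939900

1 1 9517/10000
2 2 9399/10000
DF(1y) = 9517/10000 ≈ 0.951700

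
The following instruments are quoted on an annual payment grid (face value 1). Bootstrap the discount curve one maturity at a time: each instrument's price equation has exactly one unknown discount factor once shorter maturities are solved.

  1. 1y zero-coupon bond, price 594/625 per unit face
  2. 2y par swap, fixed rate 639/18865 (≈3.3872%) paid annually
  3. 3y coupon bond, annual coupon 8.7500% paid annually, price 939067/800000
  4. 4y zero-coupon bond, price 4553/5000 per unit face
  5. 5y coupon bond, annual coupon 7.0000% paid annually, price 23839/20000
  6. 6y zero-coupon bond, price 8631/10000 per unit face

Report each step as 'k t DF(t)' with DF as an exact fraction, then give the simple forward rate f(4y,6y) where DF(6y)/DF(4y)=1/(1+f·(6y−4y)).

step 1 [1y] zero: DF = P = 594/625 ≈ 0.950400
step 2 [2y] swap r/1=639/18865: DF=(1 − 639/18865·(0.950400))/(1+639/18865) = 9361/10000 ≈ 0.936100
step 3 [3y] bond c/1=7/80: DF=(939067/800000 − 7/80·(0.950400+0.936100))/(1+7/80) = 2319/2500 ≈ 0.927600
step 4 [4y] zero: DF = P = 4553/5000 ≈ 0.910600
step 5 [5y] bond c/1=7/100: DF=(23839/20000 − 7/100·(0.950400+0.936100+0.927600+0.910600))/(1+7/100) = 8703/10000 ≈ 0.870300
step 6 [6y] zero: DF = P = 8631/10000 ≈ 0.863100

1 1 594/625
2 2 9361/10000
3 3 2319/2500
4 4 4553/5000
5 5 8703/10000
6 6 8631/10000
f(4y,6y) = ((4553/5000)/(8631/10000) − 1)/(2) = 475/17262 ≈ 2.7517%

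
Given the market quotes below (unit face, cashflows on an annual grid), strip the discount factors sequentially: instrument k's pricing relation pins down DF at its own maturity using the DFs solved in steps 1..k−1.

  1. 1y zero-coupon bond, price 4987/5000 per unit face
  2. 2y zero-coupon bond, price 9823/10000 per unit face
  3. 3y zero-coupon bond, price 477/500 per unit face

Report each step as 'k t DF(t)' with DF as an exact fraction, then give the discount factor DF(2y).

step 1 [1y] zero: DF = P = 4987/5000 ≈ 0.997400
step 2 [2y] zero: DF = P = 9823/10000 ≈ 0.982300
step 3 [3y] zero: DF = P = 477/500 ≈ 0.954000

1 1 4987/5000
2 2 9823/10000
3 3 477/500
DF(2y) = 9823/10000 ≈ 0.982300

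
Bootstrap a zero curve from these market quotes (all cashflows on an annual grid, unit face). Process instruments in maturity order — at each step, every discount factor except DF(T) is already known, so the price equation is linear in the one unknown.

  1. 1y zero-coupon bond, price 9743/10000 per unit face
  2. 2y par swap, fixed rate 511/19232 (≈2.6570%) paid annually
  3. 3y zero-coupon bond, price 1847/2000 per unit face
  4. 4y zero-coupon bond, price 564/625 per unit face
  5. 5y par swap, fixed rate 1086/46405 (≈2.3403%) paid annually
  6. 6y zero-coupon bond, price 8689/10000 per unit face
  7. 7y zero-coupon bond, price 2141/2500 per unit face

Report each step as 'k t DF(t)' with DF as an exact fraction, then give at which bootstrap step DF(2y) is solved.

step 1 [1y] zero: DF = P = 9743/10000 ≈ 0.974300
step 2 [2y] swap r/1=511/19232: DF=(1 − 511/19232·(0.974300))/(1+511/19232) = 9489/10000 ≈ 0.948900
step 3 [3y] zero: DF = P = 1847/2000 ≈ 0.923500
step 4 [4y] zero: DF = P = 564/625 ≈ 0.902400
step 5 [5y] swap r/1=1086/46405: DF=(1 − 1086/46405·(0.974300+0.948900+0.923500+0.902400))/(1+1086/46405) = 4457/5000 ≈ 0.891400
step 6 [6y] zero: DF = P = 8689/10000 ≈ 0.868900
step 7 [7y] zero: DF = P = 2141/2500 ≈ 0.856400

1 1 9743/10000
2 2 9489/10000
3 3 1847/2000
4 4 564/625
5 5 4457/5000
6 6 8689/10000
7 7 2141/2500
DF(2y) is solved at step 2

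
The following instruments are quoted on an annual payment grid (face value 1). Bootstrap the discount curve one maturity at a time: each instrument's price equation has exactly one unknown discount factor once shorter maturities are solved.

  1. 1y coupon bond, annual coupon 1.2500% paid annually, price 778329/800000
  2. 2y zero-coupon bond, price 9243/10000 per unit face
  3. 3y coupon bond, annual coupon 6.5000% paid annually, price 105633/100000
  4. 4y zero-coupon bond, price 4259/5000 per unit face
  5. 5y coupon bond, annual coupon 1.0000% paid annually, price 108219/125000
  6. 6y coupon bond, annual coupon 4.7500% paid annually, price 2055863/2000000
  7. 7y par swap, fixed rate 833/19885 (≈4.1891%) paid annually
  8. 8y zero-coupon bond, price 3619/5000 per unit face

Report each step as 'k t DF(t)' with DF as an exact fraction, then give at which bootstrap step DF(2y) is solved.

step 1 [1y] bond c/1=1/80: DF=(778329/800000 − 1/80·(0))/(1+1/80) = 9609/10000 ≈ 0.960900
step 2 [2y] zero: DF = P = 9243/10000 ≈ 0.924300
step 3 [3y] bond c/1=13/200: DF=(105633/100000 − 13/200·(0.960900+0.924300))/(1+13/200) = 548/625 ≈ 0.876800
step 4 [4y] zero: DF = P = 4259/5000 ≈ 0.851800
step 5 [5y] bond c/1=1/100: DF=(108219/125000 − 1/100·(0.960900+0.924300+0.876800+0.851800))/(1+1/100) = 4107/5000 ≈ 0.821400
step 6 [6y] bond c/1=19/400: DF=(2055863/2000000 − 19/400·(0.960900+0.924300+0.876800+0.851800+0.821400))/(1+19/400) = 3901/5000 ≈ 0.780200
step 7 [7y] swap r/1=833/19885: DF=(1 − 833/19885·(0.960900+0.924300+0.876800+0.851800+0.821400+0.780200))/(1+833/19885) = 7501/10000 ≈ 0.750100
step 8 [8y] zero: DF = P = 3619/5000 ≈ 0.723800

1 1 9609/10000
2 2 9243/10000
3 3 548/625
4 4 4259/5000
5 5 4107/5000
6 6 3901/5000
7 7 7501/10000
8 8 3619/5000
DF(2y) is solved at step 2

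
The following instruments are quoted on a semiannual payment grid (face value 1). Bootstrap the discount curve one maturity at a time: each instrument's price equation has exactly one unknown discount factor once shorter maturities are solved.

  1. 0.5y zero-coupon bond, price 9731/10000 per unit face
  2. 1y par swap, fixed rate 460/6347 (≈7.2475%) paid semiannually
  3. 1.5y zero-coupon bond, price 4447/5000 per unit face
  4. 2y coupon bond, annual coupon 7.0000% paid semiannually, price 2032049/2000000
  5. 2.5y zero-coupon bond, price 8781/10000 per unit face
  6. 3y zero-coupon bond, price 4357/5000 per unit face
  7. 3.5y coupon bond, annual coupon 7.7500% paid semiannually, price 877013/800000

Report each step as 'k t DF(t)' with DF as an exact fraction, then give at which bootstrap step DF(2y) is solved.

step 1 [0.5y] zero: DF = P = 9731/10000 ≈ 0.973100
step 2 [1y] swap r/2=230/6347: DF=(1 − 230/6347·(0.973100))/(1+230/6347) = 931/1000 ≈ 0.931000
step 3 [1.5y] zero: DF = P = 4447/5000 ≈ 0.889400
step 4 [2y] bond c/2=7/200: DF=(2032049/2000000 − 7/200·(0.973100+0.931000+0.889400))/(1+7/200) = 1109/1250 ≈ 0.887200
step 5 [2.5y] zero: DF = P = 8781/10000 ≈ 0.878100
step 6 [3y] zero: DF = P = 4357/5000 ≈ 0.871400
step 7 [3.5y] bond c/2=31/800: DF=(877013/800000 − 31/800·(0.973100+0.931000+0.889400+0.887200+0.878100+0.871400))/(1+31/800) = 533/625 ≈ 0.852800

1 1/2 9731/10000
2 1 931/1000
3 3/2 4447/5000
4 2 1109/1250
5 5/2 8781/10000
6 3 4357/5000
7 7/2 533/625
DF(2y) is solved at step 4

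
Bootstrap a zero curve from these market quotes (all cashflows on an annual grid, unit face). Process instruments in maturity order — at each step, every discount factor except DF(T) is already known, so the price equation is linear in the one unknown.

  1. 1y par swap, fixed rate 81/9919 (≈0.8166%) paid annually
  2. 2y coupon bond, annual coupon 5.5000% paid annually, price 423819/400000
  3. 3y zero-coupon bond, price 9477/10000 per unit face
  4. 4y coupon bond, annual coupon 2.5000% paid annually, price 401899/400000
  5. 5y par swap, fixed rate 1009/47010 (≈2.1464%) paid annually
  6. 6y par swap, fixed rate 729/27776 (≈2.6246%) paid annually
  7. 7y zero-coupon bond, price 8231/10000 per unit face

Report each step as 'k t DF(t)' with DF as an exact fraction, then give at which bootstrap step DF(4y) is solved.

step 1 [1y] swap r/1=81/9919: DF=(1 − 81/9919·(0))/(1+81/9919) = 9919/10000 ≈ 0.991900
step 2 [2y] bond c/1=11/200: DF=(423819/400000 − 11/200·(0.991900))/(1+11/200) = 4763/5000 ≈ 0.952600
step 3 [3y] zero: DF = P = 9477/10000 ≈ 0.947700
step 4 [4y] bond c/1=1/40: DF=(401899/400000 − 1/40·(0.991900+0.952600+0.947700))/(1+1/40) = 9097/10000 ≈ 0.909700
step 5 [5y] swap r/1=1009/47010: DF=(1 − 1009/47010·(0.991900+0.952600+0.947700+0.909700))/(1+1009/47010) = 8991/10000 ≈ 0.899100
step 6 [6y] swap r/1=729/27776: DF=(1 − 729/27776·(0.991900+0.952600+0.947700+0.909700+0.899100))/(1+729/27776) = 4271/5000 ≈ 0.854200
step 7 [7y] zero: DF = P = 8231/10000 ≈ 0.823100

1 1 9919/10000
2 2 4763/5000
3 3 9477/10000
4 4 9097/10000
5 5 8991/10000
6 6 4271/5000
7 7 8231/10000
DF(4y) is solved at step 4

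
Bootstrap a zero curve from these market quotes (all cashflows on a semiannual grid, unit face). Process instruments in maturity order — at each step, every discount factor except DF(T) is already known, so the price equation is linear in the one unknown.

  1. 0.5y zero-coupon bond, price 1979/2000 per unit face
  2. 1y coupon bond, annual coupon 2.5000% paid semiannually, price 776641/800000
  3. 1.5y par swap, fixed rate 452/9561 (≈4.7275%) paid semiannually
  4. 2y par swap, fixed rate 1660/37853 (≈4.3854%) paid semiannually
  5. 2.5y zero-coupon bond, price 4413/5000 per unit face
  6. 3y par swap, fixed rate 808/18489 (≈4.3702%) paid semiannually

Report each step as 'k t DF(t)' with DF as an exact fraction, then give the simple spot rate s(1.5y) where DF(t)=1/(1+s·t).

step 1 [0.5y] zero: DF = P = 1979/2000 ≈ 0.989500
step 2 [1y] bond c/2=1/80: DF=(776641/800000 − 1/80·(0.989500))/(1+1/80) = 4733/5000 ≈ 0.946600
step 3 [1.5y] swap r/2=226/9561: DF=(1 − 226/9561·(0.989500+0.946600))/(1+226/9561) = 4661/5000 ≈ 0.932200
step 4 [2y] swap r/2=830/37853: DF=(1 − 830/37853·(0.989500+0.946600+0.932200))/(1+830/37853) = 917/1000 ≈ 0.917000
step 5 [2.5y] zero: DF = P = 4413/5000 ≈ 0.882600
step 6 [3y] swap r/2=404/18489: DF=(1 − 404/18489·(0.989500+0.946600+0.932200+0.917000+0.882600))/(1+404/18489) = 2197/2500 ≈ 0.878800

1 1/2 1979/2000
2 1 4733/5000
3 3/2 4661/5000
4 2 917/1000
5 5/2 4413/5000
6 3 2197/2500
s(1.5y) = (1/(4661/5000) − 1)/(3/2) = 226/4661 ≈ 4.8487%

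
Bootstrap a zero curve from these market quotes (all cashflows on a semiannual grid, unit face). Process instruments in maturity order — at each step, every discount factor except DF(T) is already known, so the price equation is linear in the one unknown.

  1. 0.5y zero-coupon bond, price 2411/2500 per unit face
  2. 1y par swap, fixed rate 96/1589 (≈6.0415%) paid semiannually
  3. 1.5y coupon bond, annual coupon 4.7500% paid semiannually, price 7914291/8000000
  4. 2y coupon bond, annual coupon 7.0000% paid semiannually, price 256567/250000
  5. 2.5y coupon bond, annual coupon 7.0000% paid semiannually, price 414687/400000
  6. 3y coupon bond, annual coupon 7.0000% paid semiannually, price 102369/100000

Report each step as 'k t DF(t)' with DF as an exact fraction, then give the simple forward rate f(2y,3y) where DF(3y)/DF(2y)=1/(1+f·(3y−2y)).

1 1/2 2411/2500
2 1 589/625
3 3/2 9221/10000
4 2 8959/10000
5 5/2 8757/10000
6 3 1667/2000
f(2y,3y) = ((8959/10000)/(1667/2000) − 1)/(1) = 624/8335 ≈ 7.4865%

step 1 [0.5y] zero: DF = P = 2411/2500 ≈ 0.964400
step 2 [1y] swap r/2=48/1589: DF=(1 − 48/1589·(0.964400))/(1+48/1589) = 589/625 ≈ 0.942400
step 3 [1.5y] bond c/2=19/800: DF=(7914291/8000000 − 19/800·(0.964400+0.942400))/(1+19/800) = 9221/10000 ≈ 0.922100
step 4 [2y] bond c/2=7/200: DF=(256567/250000 − 7/200·(0.964400+0.942400+0.922100))/(1+7/200) = 8959/10000 ≈ 0.895900
step 5 [2.5y] bond c/2=7/200: DF=(414687/400000 − 7/200·(0.964400+0.942400+0.922100+0.895900))/(1+7/200) = 8757/10000 ≈ 0.875700
step 6 [3y] bond c/2=7/200: DF=(102369/100000 − 7/200·(0.964400+0.942400+0.922100+0.895900+0.875700))/(1+7/200) = 1667/2000 ≈ 0.833500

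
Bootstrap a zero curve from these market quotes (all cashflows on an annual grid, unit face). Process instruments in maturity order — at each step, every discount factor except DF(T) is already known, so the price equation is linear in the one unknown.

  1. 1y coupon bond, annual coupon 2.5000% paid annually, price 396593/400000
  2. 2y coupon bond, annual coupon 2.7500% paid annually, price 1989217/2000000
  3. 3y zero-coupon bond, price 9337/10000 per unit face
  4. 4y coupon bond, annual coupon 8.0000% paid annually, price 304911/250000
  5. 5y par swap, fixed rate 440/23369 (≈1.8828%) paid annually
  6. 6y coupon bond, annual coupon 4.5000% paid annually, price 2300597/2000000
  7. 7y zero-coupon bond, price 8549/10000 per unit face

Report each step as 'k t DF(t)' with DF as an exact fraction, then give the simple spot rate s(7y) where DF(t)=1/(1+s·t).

1 1 9673/10000
2 2 9421/10000
3 3 9337/10000
4 4 9187/10000
5 5 114/125
6 6 1799/2000
7 7 8549/10000
s(7y) = (1/(8549/10000) − 1)/(7) = 1451/59843 ≈ 2.4247%

step 1 [1y] bond c/1=1/40: DF=(396593/400000 − 1/40·(0))/(1+1/40) = 9673/10000 ≈ 0.967300
step 2 [2y] bond c/1=11/400: DF=(1989217/2000000 − 11/400·(0.967300))/(1+11/400) = 9421/10000 ≈ 0.942100
step 3 [3y] zero: DF = P = 9337/10000 ≈ 0.933700
step 4 [4y] bond c/1=2/25: DF=(304911/250000 − 2/25·(0.967300+0.942100+0.933700))/(1+2/25) = 9187/10000 ≈ 0.918700
step 5 [5y] swap r/1=440/23369: DF=(1 − 440/23369·(0.967300+0.942100+0.933700+0.918700))/(1+440/23369) = 114/125 ≈ 0.912000
step 6 [6y] bond c/1=9/200: DF=(2300597/2000000 − 9/200·(0.967300+0.942100+0.933700+0.918700+0.912000))/(1+9/200) = 1799/2000 ≈ 0.899500
step 7 [7y] zero: DF = P = 8549/10000 ≈ 0.854900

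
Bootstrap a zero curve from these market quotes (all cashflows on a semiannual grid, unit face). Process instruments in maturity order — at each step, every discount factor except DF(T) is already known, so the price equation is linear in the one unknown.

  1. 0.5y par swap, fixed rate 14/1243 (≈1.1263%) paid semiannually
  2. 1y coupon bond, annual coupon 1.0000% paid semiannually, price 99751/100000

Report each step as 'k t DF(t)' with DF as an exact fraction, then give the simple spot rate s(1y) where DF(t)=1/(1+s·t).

1 1/2 1243/1250
2 1 2469/2500
s(1y) = (1/(2469/2500) − 1)/(1) = 31/2469 ≈ 1.2556%

step 1 [0.5y] swap r/2=7/1243: DF=(1 − 7/1243·(0))/(1+7/1243) = 1243/1250 ≈ 0.994400
step 2 [1y] bond c/2=1/200: DF=(99751/100000 − 1/200·(0.994400))/(1+1/200) = 2469/2500 ≈ 0.987600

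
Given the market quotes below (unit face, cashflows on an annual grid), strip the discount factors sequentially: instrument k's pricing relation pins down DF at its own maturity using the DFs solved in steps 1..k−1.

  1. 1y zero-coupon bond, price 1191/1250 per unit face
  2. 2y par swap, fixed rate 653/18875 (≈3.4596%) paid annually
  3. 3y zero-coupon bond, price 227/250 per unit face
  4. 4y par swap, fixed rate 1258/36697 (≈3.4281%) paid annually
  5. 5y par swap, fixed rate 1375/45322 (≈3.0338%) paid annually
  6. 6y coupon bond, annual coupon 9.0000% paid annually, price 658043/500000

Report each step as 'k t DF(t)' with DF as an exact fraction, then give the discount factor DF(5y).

1 1 1191/1250
2 2 9347/10000
3 3 227/250
4 4 4371/5000
5 5 69/80
6 6 2083/2500
DF(5y) = 69/80 ≈ 0.862500

step 1 [1y] zero: DF = P = 1191/1250 ≈ 0.952800
step 2 [2y] swap r/1=653/18875: DF=(1 − 653/18875·(0.952800))/(1+653/18875) = 9347/10000 ≈ 0.934700
step 3 [3y] zero: DF = P = 227/250 ≈ 0.908000
step 4 [4y] swap r/1=1258/36697: DF=(1 − 1258/36697·(0.952800+0.934700+0.908000))/(1+1258/36697) = 4371/5000 ≈ 0.874200
step 5 [5y] swap r/1=1375/45322: DF=(1 − 1375/45322·(0.952800+0.934700+0.908000+0.874200))/(1+1375/45322) = 69/80 ≈ 0.862500
step 6 [6y] bond c/1=9/100: DF=(658043/500000 − 9/100·(0.952800+0.934700+0.908000+0.874200+0.862500))/(1+9/100) = 2083/2500 ≈ 0.833200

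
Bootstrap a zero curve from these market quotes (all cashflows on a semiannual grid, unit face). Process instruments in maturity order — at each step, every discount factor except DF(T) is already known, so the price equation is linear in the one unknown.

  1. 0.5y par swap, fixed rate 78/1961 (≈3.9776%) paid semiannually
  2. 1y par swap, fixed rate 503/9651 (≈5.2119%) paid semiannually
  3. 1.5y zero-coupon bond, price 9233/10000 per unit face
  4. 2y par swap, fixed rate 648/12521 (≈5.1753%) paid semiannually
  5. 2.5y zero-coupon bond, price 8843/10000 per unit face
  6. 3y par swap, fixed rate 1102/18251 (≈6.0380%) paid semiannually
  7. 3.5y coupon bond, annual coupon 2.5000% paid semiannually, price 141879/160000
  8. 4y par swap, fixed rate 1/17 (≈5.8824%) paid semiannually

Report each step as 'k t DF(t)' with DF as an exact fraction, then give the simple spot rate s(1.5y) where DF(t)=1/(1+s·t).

1 1/2 1961/2000
2 1 9497/10000
3 3/2 9233/10000
4 2 2257/2500
5 5/2 8843/10000
6 3 8347/10000
7 7/2 4041/5000
8 4 7919/10000
s(1.5y) = (1/(9233/10000) − 1)/(3/2) = 1534/27699 ≈ 5.5381%

step 1 [0.5y] swap r/2=39/1961: DF=(1 − 39/1961·(0))/(1+39/1961) = 1961/2000 ≈ 0.980500
step 2 [1y] swap r/2=503/19302: DF=(1 − 503/19302·(0.980500))/(1+503/19302) = 9497/10000 ≈ 0.949700
step 3 [1.5y] zero: DF = P = 9233/10000 ≈ 0.923300
step 4 [2y] swap r/2=324/12521: DF=(1 − 324/12521·(0.980500+0.949700+0.923300))/(1+324/12521) = 2257/2500 ≈ 0.902800
step 5 [2.5y] zero: DF = P = 8843/10000 ≈ 0.884300
step 6 [3y] swap r/2=551/18251: DF=(1 − 551/18251·(0.980500+0.949700+0.923300+0.902800+0.884300))/(1+551/18251) = 8347/10000 ≈ 0.834700
step 7 [3.5y] bond c/2=1/80: DF=(141879/160000 − 1/80·(0.980500+0.949700+0.923300+0.902800+0.884300+0.834700))/(1+1/80) = 4041/5000 ≈ 0.808200
step 8 [4y] swap r/2=1/34: DF=(1 − 1/34·(0.980500+0.949700+0.923300+0.902800+0.884300+0.834700+0.808200))/(1+1/34) = 7919/10000 ≈ 0.791900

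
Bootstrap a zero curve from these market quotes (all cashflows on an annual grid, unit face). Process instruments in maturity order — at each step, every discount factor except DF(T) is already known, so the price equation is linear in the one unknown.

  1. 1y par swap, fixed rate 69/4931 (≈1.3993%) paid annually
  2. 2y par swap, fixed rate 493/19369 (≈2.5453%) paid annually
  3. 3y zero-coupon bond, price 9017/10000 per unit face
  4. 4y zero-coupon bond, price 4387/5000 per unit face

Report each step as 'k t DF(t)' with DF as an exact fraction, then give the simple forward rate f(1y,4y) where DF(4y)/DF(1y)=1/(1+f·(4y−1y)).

1 1 4931/5000
2 2 9507/10000
3 3 9017/10000
4 4 4387/5000
f(1y,4y) = ((4931/5000)/(4387/5000) − 1)/(3) = 544/13161 ≈ 4.1334%

step 1 [1y] swap r/1=69/4931: DF=(1 − 69/4931·(0))/(1+69/4931) = 4931/5000 ≈ 0.986200
step 2 [2y] swap r/1=493/19369: DF=(1 − 493/19369·(0.986200))/(1+493/19369) = 9507/10000 ≈ 0.950700
step 3 [3y] zero: DF = P = 9017/10000 ≈ 0.901700
step 4 [4y] zero: DF = P = 4387/5000 ≈ 0.877400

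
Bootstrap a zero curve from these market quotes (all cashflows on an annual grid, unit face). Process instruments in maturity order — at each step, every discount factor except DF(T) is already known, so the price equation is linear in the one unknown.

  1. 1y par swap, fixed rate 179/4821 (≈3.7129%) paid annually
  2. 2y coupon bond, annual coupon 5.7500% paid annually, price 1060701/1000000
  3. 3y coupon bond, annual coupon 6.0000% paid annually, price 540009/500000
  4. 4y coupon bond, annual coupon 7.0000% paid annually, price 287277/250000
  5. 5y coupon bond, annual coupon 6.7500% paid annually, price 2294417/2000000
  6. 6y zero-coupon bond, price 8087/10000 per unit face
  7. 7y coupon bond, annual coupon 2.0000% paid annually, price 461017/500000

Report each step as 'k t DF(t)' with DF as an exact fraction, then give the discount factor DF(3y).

1 1 4821/5000
2 2 4753/5000
3 3 1821/2000
4 4 8891/10000
5 5 4199/5000
6 6 8087/10000
7 7 1997/2500
DF(3y) = 1821/2000 ≈ 0.910500

step 1 [1y] swap r/1=179/4821: DF=(1 − 179/4821·(0))/(1+179/4821) = 4821/5000 ≈ 0.964200
step 2 [2y] bond c/1=23/400: DF=(1060701/1000000 − 23/400·(0.964200))/(1+23/400) = 4753/5000 ≈ 0.950600
step 3 [3y] bond c/1=3/50: DF=(540009/500000 − 3/50·(0.964200+0.950600))/(1+3/50) = 1821/2000 ≈ 0.910500
step 4 [4y] bond c/1=7/100: DF=(287277/250000 − 7/100·(0.964200+0.950600+0.910500))/(1+7/100) = 8891/10000 ≈ 0.889100
step 5 [5y] bond c/1=27/400: DF=(2294417/2000000 − 27/400·(0.964200+0.950600+0.910500+0.889100))/(1+27/400) = 4199/5000 ≈ 0.839800
step 6 [6y] zero: DF = P = 8087/10000 ≈ 0.808700
step 7 [7y] bond c/1=1/50: DF=(461017/500000 − 1/50·(0.964200+0.950600+0.910500+0.889100+0.839800+0.808700))/(1+1/50) = 1997/2500 ≈ 0.798800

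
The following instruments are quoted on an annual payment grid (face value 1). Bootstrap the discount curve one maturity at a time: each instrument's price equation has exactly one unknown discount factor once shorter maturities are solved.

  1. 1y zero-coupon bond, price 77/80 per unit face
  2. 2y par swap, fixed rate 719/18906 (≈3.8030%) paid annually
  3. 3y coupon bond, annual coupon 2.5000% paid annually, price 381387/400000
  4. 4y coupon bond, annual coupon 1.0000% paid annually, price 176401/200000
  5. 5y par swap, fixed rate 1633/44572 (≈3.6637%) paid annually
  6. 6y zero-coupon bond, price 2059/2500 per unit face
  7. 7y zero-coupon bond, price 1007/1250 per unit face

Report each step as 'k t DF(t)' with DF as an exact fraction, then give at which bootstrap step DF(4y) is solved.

1 1 77/80
2 2 9281/10000
3 3 8841/10000
4 4 4229/5000
5 5 8367/10000
6 6 2059/2500
7 7 1007/1250
DF(4y) is solved at step 4

step 1 [1y] zero: DF = P = 77/80 ≈ 0.962500
step 2 [2y] swap r/1=719/18906: DF=(1 − 719/18906·(0.962500))/(1+719/18906) = 9281/10000 ≈ 0.928100
step 3 [3y] bond c/1=1/40: DF=(381387/400000 − 1/40·(0.962500+0.928100))/(1+1/40) = 8841/10000 ≈ 0.884100
step 4 [4y] bond c/1=1/100: DF=(176401/200000 − 1/100·(0.962500+0.928100+0.884100))/(1+1/100) = 4229/5000 ≈ 0.845800
step 5 [5y] swap r/1=1633/44572: DF=(1 − 1633/44572·(0.962500+0.928100+0.884100+0.845800))/(1+1633/44572) = 8367/10000 ≈ 0.836700
step 6 [6y] zero: DF = P = 2059/2500 ≈ 0.823600
step 7 [7y] zero: DF = P = 1007/1250 ≈ 0.805600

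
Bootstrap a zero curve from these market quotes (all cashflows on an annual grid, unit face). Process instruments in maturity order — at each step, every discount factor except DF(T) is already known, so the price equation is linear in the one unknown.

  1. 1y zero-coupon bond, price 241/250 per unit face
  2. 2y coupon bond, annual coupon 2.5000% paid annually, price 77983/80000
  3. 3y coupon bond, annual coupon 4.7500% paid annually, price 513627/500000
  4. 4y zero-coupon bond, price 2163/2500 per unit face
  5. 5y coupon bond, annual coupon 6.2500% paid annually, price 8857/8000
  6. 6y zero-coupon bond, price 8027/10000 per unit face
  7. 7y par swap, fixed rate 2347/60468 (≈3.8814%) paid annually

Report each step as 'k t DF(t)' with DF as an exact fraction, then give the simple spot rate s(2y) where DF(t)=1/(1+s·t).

1 1 241/250
2 2 371/400
3 3 8949/10000
4 4 2163/2500
5 5 517/625
6 6 8027/10000
7 7 7653/10000
s(2y) = (1/(371/400) − 1)/(2) = 29/742 ≈ 3.9084%

step 1 [1y] zero: DF = P = 241/250 ≈ 0.964000
step 2 [2y] bond c/1=1/40: DF=(77983/80000 − 1/40·(0.964000))/(1+1/40) = 371/400 ≈ 0.927500
step 3 [3y] bond c/1=19/400: DF=(513627/500000 − 19/400·(0.964000+0.927500))/(1+19/400) = 8949/10000 ≈ 0.894900
step 4 [4y] zero: DF = P = 2163/2500 ≈ 0.865200
step 5 [5y] bond c/1=1/16: DF=(8857/8000 − 1/16·(0.964000+0.927500+0.894900+0.865200))/(1+1/16) = 517/625 ≈ 0.827200
step 6 [6y] zero: DF = P = 8027/10000 ≈ 0.802700
step 7 [7y] swap r/1=2347/60468: DF=(1 − 2347/60468·(0.964000+0.927500+0.894900+0.865200+0.827200+0.802700))/(1+2347/60468) = 7653/10000 ≈ 0.765300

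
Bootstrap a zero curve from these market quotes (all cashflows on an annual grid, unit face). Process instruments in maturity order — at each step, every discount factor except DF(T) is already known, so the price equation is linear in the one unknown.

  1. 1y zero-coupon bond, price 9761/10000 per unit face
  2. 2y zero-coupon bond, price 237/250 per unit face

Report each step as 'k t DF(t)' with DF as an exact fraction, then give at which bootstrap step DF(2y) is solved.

step 1 [1y] zero: DF = P = 9761/10000 ≈ 0.976100
step 2 [2y] zero: DF = P = 237/250 ≈ 0.948000

1 1 9761/10000
2 2 237/250
DF(2y) is solved at step 2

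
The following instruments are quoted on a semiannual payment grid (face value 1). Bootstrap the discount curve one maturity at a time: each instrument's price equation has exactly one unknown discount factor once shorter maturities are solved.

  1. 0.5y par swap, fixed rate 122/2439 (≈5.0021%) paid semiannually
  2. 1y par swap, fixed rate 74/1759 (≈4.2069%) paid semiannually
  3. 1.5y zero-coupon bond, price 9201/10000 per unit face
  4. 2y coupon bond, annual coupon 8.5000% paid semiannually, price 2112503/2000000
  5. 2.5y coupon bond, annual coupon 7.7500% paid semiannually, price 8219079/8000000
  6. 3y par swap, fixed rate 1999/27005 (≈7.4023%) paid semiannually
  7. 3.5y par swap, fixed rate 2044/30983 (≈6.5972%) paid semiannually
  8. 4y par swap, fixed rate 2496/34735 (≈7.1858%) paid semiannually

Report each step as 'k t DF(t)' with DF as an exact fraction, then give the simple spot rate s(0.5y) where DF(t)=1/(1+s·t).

step 1 [0.5y] swap r/2=61/2439: DF=(1 − 61/2439·(0))/(1+61/2439) = 2439/2500 ≈ 0.975600
step 2 [1y] swap r/2=37/1759: DF=(1 − 37/1759·(0.975600))/(1+37/1759) = 9593/10000 ≈ 0.959300
step 3 [1.5y] zero: DF = P = 9201/10000 ≈ 0.920100
step 4 [2y] bond c/2=17/400: DF=(2112503/2000000 − 17/400·(0.975600+0.959300+0.920100))/(1+17/400) = 1121/1250 ≈ 0.896800
step 5 [2.5y] bond c/2=31/800: DF=(8219079/8000000 − 31/800·(0.975600+0.959300+0.920100+0.896800))/(1+31/800) = 8491/10000 ≈ 0.849100
step 6 [3y] swap r/2=1999/54010: DF=(1 − 1999/54010·(0.975600+0.959300+0.920100+0.896800+0.849100))/(1+1999/54010) = 8001/10000 ≈ 0.800100
step 7 [3.5y] swap r/2=1022/30983: DF=(1 − 1022/30983·(0.975600+0.959300+0.920100+0.896800+0.849100+0.800100))/(1+1022/30983) = 1989/2500 ≈ 0.795600
step 8 [4y] swap r/2=1248/34735: DF=(1 − 1248/34735·(0.975600+0.959300+0.920100+0.896800+0.849100+0.800100+0.795600))/(1+1248/34735) = 469/625 ≈ 0.750400

1 1/2 2439/2500
2 1 9593/10000
3 3/2 9201/10000
4 2 1121/1250
5 5/2 8491/10000
6 3 8001/10000
7 7/2 1989/2500
8 4 469/625
s(0.5y) = (1/(2439/2500) − 1)/(1/2) = 122/2439 ≈ 5.0021%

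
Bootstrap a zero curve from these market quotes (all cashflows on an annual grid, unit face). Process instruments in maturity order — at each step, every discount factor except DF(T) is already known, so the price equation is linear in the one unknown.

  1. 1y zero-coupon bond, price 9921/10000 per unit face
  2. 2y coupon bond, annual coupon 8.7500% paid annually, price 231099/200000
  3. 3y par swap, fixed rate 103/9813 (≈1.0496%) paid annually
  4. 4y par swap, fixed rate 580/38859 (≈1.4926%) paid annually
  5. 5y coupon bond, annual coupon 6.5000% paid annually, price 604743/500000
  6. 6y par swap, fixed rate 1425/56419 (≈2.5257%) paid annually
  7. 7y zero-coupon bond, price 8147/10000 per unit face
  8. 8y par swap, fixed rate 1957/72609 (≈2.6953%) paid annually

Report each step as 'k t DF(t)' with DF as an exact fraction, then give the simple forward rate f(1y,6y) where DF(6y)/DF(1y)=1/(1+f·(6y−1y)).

1 1 9921/10000
2 2 9827/10000
3 3 9691/10000
4 4 471/500
5 5 1797/2000
6 6 343/400
7 7 8147/10000
8 8 8043/10000
f(1y,6y) = ((9921/10000)/(343/400) − 1)/(5) = 1346/42875 ≈ 3.1394%

step 1 [1y] zero: DF = P = 9921/10000 ≈ 0.992100
step 2 [2y] bond c/1=7/80: DF=(231099/200000 − 7/80·(0.992100))/(1+7/80) = 9827/10000 ≈ 0.982700
step 3 [3y] swap r/1=103/9813: DF=(1 − 103/9813·(0.992100+0.982700))/(1+103/9813) = 9691/10000 ≈ 0.969100
step 4 [4y] swap r/1=580/38859: DF=(1 − 580/38859·(0.992100+0.982700+0.969100))/(1+580/38859) = 471/500 ≈ 0.942000
step 5 [5y] bond c/1=13/200: DF=(604743/500000 − 13/200·(0.992100+0.982700+0.969100+0.942000))/(1+13/200) = 1797/2000 ≈ 0.898500
step 6 [6y] swap r/1=1425/56419: DF=(1 − 1425/56419·(0.992100+0.982700+0.969100+0.942000+0.898500))/(1+1425/56419) = 343/400 ≈ 0.857500
step 7 [7y] zero: DF = P = 8147/10000 ≈ 0.814700
step 8 [8y] swap r/1=1957/72609: DF=(1 − 1957/72609·(0.992100+0.982700+0.969100+0.942000+0.898500+0.857500+0.814700))/(1+1957/72609) = 8043/10000 ≈ 0.804300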